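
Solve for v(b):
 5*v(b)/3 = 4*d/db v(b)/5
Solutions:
 v(b) = C1*exp(25*b/12)


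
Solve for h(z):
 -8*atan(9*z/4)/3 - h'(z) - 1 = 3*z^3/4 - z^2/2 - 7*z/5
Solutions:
 h(z) = C1 - 3*z^4/16 + z^3/6 + 7*z^2/10 - 8*z*atan(9*z/4)/3 - z + 16*log(81*z^2 + 16)/27


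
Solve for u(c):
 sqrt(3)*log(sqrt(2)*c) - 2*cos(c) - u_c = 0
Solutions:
 u(c) = C1 + sqrt(3)*c*(log(c) - 1) + sqrt(3)*c*log(2)/2 - 2*sin(c)


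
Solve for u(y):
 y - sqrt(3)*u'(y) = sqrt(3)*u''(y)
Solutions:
 u(y) = C1 + C2*exp(-y) + sqrt(3)*y^2/6 - sqrt(3)*y/3


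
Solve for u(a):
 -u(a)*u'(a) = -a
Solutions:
 u(a) = -sqrt(C1 + a^2)
 u(a) = sqrt(C1 + a^2)


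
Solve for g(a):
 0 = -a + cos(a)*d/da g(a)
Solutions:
 g(a) = C1 + Integral(a/cos(a), a)


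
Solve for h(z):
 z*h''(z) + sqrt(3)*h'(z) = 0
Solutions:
 h(z) = C1 + C2*z^(1 - sqrt(3))


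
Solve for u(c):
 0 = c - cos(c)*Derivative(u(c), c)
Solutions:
 u(c) = C1 + Integral(c/cos(c), c)


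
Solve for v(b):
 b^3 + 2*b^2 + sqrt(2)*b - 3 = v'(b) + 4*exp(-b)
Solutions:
 v(b) = C1 + b^4/4 + 2*b^3/3 + sqrt(2)*b^2/2 - 3*b + 4*exp(-b)


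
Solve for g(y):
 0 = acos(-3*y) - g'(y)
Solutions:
 g(y) = C1 + y*acos(-3*y) + sqrt(1 - 9*y^2)/3


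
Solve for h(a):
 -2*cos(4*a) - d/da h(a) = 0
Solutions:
 h(a) = C1 - sin(4*a)/2


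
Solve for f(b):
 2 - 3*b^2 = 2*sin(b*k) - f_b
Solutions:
 f(b) = C1 + b^3 - 2*b - 2*cos(b*k)/k


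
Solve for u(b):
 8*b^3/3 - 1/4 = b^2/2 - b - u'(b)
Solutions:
 u(b) = C1 - 2*b^4/3 + b^3/6 - b^2/2 + b/4


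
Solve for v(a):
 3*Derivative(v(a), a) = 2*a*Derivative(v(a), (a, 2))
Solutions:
 v(a) = C1 + C2*a^(5/2)


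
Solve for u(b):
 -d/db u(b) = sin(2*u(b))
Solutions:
 u(b) = pi - acos((-C1 - exp(4*b))/(C1 - exp(4*b)))/2
 u(b) = acos((-C1 - exp(4*b))/(C1 - exp(4*b)))/2


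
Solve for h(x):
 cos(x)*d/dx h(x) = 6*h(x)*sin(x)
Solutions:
 h(x) = C1/cos(x)^6


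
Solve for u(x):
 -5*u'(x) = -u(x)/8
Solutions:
 u(x) = C1*exp(x/40)


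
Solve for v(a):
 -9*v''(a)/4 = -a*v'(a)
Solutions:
 v(a) = C1 + C2*erfi(sqrt(2)*a/3)


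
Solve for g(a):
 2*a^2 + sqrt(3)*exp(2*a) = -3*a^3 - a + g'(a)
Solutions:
 g(a) = C1 + 3*a^4/4 + 2*a^3/3 + a^2/2 + sqrt(3)*exp(2*a)/2


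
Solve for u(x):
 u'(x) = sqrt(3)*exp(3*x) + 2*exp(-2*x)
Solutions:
 u(x) = C1 + sqrt(3)*exp(3*x)/3 - exp(-2*x)


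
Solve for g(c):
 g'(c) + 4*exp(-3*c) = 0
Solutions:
 g(c) = C1 + 4*exp(-3*c)/3


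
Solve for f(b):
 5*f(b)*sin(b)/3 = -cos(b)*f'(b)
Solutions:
 f(b) = C1*cos(b)^(5/3)


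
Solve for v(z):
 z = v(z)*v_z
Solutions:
 v(z) = -sqrt(C1 + z^2)
 v(z) = sqrt(C1 + z^2)


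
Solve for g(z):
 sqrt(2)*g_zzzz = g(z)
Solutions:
 g(z) = C1*exp(-2^(7/8)*z/2) + C2*exp(2^(7/8)*z/2) + C3*sin(2^(7/8)*z/2) + C4*cos(2^(7/8)*z/2)


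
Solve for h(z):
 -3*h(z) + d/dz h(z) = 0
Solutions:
 h(z) = C1*exp(3*z)


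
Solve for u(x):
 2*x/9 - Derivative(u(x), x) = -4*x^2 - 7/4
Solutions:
 u(x) = C1 + 4*x^3/3 + x^2/9 + 7*x/4


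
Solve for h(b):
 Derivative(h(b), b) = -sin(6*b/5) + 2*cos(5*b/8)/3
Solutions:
 h(b) = C1 + 16*sin(5*b/8)/15 + 5*cos(6*b/5)/6


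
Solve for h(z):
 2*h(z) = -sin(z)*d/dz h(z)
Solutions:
 h(z) = C1*(cos(z) + 1)/(cos(z) - 1)


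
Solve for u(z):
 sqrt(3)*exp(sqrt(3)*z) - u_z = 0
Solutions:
 u(z) = C1 + exp(sqrt(3)*z)


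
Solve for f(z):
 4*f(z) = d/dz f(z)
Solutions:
 f(z) = C1*exp(4*z)


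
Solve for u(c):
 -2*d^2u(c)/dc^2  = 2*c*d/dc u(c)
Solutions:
 u(c) = C1 + C2*erf(sqrt(2)*c/2)


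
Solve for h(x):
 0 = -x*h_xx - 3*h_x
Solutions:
 h(x) = C1 + C2/x^2


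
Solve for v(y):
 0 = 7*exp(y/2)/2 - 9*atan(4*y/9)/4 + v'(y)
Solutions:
 v(y) = C1 + 9*y*atan(4*y/9)/4 - 7*exp(y/2) - 81*log(16*y^2 + 81)/32


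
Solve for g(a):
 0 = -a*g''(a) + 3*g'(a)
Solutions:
 g(a) = C1 + C2*a^4


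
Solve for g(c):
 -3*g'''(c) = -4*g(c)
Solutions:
 g(c) = C3*exp(6^(2/3)*c/3) + (C1*sin(2^(2/3)*3^(1/6)*c/2) + C2*cos(2^(2/3)*3^(1/6)*c/2))*exp(-6^(2/3)*c/6)


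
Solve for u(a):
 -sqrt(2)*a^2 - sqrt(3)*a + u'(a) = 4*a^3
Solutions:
 u(a) = C1 + a^4 + sqrt(2)*a^3/3 + sqrt(3)*a^2/2


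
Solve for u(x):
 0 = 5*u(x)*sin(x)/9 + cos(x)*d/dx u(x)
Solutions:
 u(x) = C1*cos(x)^(5/9)


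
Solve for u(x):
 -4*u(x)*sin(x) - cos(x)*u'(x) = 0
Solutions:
 u(x) = C1*cos(x)^4


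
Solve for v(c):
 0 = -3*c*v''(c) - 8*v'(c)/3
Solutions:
 v(c) = C1 + C2*c^(1/9)


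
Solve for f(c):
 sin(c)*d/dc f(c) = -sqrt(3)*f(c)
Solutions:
 f(c) = C1*(cos(c) + 1)^(sqrt(3)/2)/(cos(c) - 1)^(sqrt(3)/2)


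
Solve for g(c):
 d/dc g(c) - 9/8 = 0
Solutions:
 g(c) = C1 + 9*c/8


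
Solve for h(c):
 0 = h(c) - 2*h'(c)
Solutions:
 h(c) = C1*exp(c/2)


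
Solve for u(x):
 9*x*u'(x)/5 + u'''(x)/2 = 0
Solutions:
 u(x) = C1 + Integral(C2*airyai(-18^(1/3)*5^(2/3)*x/5) + C3*airybi(-18^(1/3)*5^(2/3)*x/5), x)


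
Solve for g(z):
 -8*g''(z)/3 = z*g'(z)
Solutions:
 g(z) = C1 + C2*erf(sqrt(3)*z/4)


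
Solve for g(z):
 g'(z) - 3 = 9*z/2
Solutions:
 g(z) = C1 + 9*z^2/4 + 3*z


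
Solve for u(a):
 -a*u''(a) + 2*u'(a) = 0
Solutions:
 u(a) = C1 + C2*a^3


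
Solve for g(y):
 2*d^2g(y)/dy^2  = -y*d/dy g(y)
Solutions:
 g(y) = C1 + C2*erf(y/2)


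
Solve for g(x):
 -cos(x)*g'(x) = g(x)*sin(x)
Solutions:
 g(x) = C1*cos(x)


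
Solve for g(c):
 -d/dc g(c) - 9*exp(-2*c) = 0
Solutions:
 g(c) = C1 + 9*exp(-2*c)/2


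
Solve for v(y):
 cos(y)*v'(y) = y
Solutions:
 v(y) = C1 + Integral(y/cos(y), y)


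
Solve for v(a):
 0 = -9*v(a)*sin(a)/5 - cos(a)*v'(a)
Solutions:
 v(a) = C1*cos(a)^(9/5)


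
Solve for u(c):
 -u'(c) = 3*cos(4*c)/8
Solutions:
 u(c) = C1 - 3*sin(4*c)/32


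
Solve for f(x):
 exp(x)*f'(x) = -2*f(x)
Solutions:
 f(x) = C1*exp(2*exp(-x))


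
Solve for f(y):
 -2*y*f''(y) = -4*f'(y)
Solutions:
 f(y) = C1 + C2*y^3


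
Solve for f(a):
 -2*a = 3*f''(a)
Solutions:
 f(a) = C1 + C2*a - a^3/9


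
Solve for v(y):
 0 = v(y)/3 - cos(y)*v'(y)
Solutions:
 v(y) = C1*(sin(y) + 1)^(1/6)/(sin(y) - 1)^(1/6)


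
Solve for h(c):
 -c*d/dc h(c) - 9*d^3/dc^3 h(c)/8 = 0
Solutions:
 h(c) = C1 + Integral(C2*airyai(-2*3^(1/3)*c/3) + C3*airybi(-2*3^(1/3)*c/3), c)


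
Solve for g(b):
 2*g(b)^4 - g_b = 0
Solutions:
 g(b) = (-1/(C1 + 6*b))^(1/3)
 g(b) = (-1/(C1 + 2*b))^(1/3)*(-3^(2/3) - 3*3^(1/6)*I)/6
 g(b) = (-1/(C1 + 2*b))^(1/3)*(-3^(2/3) + 3*3^(1/6)*I)/6


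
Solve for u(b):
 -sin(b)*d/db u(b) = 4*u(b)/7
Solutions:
 u(b) = C1*(cos(b) + 1)^(2/7)/(cos(b) - 1)^(2/7)


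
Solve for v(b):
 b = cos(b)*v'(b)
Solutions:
 v(b) = C1 + Integral(b/cos(b), b)


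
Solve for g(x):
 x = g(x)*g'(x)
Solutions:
 g(x) = -sqrt(C1 + x^2)
 g(x) = sqrt(C1 + x^2)


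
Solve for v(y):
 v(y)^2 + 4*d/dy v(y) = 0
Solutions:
 v(y) = 4/(C1 + y)


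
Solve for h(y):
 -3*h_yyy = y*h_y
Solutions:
 h(y) = C1 + Integral(C2*airyai(-3^(2/3)*y/3) + C3*airybi(-3^(2/3)*y/3), y)


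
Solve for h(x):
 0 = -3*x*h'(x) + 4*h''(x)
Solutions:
 h(x) = C1 + C2*erfi(sqrt(6)*x/4)


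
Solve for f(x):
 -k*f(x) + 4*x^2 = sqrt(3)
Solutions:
 f(x) = (4*x^2 - sqrt(3))/k


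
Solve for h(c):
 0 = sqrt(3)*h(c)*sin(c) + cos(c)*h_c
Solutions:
 h(c) = C1*cos(c)^(sqrt(3))


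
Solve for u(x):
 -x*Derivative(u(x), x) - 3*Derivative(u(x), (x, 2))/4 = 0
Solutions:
 u(x) = C1 + C2*erf(sqrt(6)*x/3)


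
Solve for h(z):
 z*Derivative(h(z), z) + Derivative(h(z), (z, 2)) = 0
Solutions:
 h(z) = C1 + C2*erf(sqrt(2)*z/2)


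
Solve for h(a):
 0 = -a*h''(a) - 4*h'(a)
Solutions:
 h(a) = C1 + C2/a^3


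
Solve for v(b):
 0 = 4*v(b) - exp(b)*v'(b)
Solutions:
 v(b) = C1*exp(-4*exp(-b))


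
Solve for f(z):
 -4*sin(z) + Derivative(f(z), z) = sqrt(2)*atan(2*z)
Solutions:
 f(z) = C1 + sqrt(2)*(z*atan(2*z) - log(4*z^2 + 1)/4) - 4*cos(z)


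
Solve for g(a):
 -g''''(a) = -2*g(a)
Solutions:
 g(a) = C1*exp(-2^(1/4)*a) + C2*exp(2^(1/4)*a) + C3*sin(2^(1/4)*a) + C4*cos(2^(1/4)*a)


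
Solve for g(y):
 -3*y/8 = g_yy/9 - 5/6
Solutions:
 g(y) = C1 + C2*y - 9*y^3/16 + 15*y^2/4


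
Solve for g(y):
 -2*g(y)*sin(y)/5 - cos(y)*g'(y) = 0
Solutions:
 g(y) = C1*cos(y)^(2/5)


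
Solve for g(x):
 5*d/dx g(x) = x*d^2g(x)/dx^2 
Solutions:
 g(x) = C1 + C2*x^6


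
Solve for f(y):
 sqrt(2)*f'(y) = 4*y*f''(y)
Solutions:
 f(y) = C1 + C2*y^(sqrt(2)/4 + 1)


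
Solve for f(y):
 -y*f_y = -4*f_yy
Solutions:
 f(y) = C1 + C2*erfi(sqrt(2)*y/4)


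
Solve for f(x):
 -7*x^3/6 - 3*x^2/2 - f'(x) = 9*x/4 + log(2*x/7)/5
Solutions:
 f(x) = C1 - 7*x^4/24 - x^3/2 - 9*x^2/8 - x*log(x)/5 - x*log(2)/5 + x/5 + x*log(7)/5


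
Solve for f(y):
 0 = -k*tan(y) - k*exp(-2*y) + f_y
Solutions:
 f(y) = C1 + k*(log(tan(y)^2 + 1) - exp(-2*y))/2


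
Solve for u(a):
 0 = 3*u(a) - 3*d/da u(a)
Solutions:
 u(a) = C1*exp(a)


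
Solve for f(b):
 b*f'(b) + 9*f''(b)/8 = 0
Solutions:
 f(b) = C1 + C2*erf(2*b/3)


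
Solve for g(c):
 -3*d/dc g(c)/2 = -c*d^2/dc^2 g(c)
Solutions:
 g(c) = C1 + C2*c^(5/2)


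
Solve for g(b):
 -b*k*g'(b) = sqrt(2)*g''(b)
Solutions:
 g(b) = Piecewise((-2^(3/4)*sqrt(pi)*C1*erf(2^(1/4)*b*sqrt(k)/2)/(2*sqrt(k)) - C2, (k > 0) | (k < 0)), (-C1*b - C2, True))


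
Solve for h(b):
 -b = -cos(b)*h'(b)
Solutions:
 h(b) = C1 + Integral(b/cos(b), b)


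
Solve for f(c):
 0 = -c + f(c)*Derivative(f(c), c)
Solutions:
 f(c) = -sqrt(C1 + c^2)
 f(c) = sqrt(C1 + c^2)


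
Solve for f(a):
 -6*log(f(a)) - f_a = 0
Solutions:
 li(f(a)) = C1 - 6*a


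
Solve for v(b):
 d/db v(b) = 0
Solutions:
 v(b) = C1


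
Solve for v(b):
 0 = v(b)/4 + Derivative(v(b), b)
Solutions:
 v(b) = C1*exp(-b/4)


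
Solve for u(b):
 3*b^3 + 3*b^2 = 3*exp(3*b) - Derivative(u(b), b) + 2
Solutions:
 u(b) = C1 - 3*b^4/4 - b^3 + 2*b + exp(3*b)


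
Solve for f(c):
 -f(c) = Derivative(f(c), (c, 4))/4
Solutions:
 f(c) = (C1*sin(c) + C2*cos(c))*exp(-c) + (C3*sin(c) + C4*cos(c))*exp(c)


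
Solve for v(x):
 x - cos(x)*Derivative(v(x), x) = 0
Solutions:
 v(x) = C1 + Integral(x/cos(x), x)


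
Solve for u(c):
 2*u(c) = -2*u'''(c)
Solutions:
 u(c) = C3*exp(-c) + (C1*sin(sqrt(3)*c/2) + C2*cos(sqrt(3)*c/2))*exp(c/2)


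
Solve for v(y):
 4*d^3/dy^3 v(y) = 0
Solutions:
 v(y) = C1 + C2*y + C3*y^2


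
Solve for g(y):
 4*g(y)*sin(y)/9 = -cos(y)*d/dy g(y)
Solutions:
 g(y) = C1*cos(y)^(4/9)


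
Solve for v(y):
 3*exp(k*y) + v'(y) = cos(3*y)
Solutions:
 v(y) = C1 + sin(3*y)/3 - 3*exp(k*y)/k


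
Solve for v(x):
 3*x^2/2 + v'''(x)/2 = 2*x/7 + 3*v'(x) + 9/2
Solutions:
 v(x) = C1 + C2*exp(-sqrt(6)*x) + C3*exp(sqrt(6)*x) + x^3/6 - x^2/21 - 4*x/3


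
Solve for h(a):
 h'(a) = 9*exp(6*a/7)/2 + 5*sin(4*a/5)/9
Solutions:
 h(a) = C1 + 21*exp(6*a/7)/4 - 25*cos(4*a/5)/36


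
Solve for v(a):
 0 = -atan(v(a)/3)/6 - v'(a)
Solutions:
 Integral(1/atan(_y/3), (_y, v(a))) = C1 - a/6


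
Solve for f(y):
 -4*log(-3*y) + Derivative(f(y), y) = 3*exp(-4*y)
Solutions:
 f(y) = C1 + 4*y*log(-y) + 4*y*(-1 + log(3)) - 3*exp(-4*y)/4


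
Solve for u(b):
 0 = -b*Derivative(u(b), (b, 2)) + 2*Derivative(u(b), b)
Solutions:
 u(b) = C1 + C2*b^3


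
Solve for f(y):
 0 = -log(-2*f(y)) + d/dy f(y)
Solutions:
 -Integral(1/(log(-_y) + log(2)), (_y, f(y))) = C1 - y


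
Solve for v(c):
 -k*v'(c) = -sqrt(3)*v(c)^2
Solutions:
 v(c) = -k/(C1*k + sqrt(3)*c)


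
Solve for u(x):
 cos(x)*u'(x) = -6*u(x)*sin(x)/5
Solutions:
 u(x) = C1*cos(x)^(6/5)


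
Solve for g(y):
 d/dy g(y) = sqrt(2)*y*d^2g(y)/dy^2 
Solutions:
 g(y) = C1 + C2*y^(sqrt(2)/2 + 1)


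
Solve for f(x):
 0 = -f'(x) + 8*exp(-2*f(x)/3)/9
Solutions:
 f(x) = 3*log(-sqrt(C1 + 8*x)) - 6*log(3) + 3*log(6)/2
 f(x) = 3*log(C1 + 8*x)/2 - 6*log(3) + 3*log(6)/2


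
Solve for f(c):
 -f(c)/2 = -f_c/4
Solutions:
 f(c) = C1*exp(2*c)


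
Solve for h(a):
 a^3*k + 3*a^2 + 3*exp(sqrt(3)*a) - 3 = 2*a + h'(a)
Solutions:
 h(a) = C1 + a^4*k/4 + a^3 - a^2 - 3*a + sqrt(3)*exp(sqrt(3)*a)


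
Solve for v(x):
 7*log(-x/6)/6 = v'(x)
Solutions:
 v(x) = C1 + 7*x*log(-x)/6 + 7*x*(-log(6) - 1)/6


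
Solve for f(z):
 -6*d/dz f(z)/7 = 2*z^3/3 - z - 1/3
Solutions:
 f(z) = C1 - 7*z^4/36 + 7*z^2/12 + 7*z/18


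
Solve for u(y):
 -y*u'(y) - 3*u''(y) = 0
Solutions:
 u(y) = C1 + C2*erf(sqrt(6)*y/6)


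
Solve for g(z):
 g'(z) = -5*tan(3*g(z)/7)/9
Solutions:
 g(z) = -7*asin(C1*exp(-5*z/21))/3 + 7*pi/3
 g(z) = 7*asin(C1*exp(-5*z/21))/3


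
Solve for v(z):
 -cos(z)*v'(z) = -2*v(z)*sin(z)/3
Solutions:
 v(z) = C1/cos(z)^(2/3)


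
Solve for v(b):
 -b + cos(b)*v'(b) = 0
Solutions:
 v(b) = C1 + Integral(b/cos(b), b)


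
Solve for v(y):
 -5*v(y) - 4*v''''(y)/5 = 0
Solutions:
 v(y) = (C1*sin(sqrt(5)*y/2) + C2*cos(sqrt(5)*y/2))*exp(-sqrt(5)*y/2) + (C3*sin(sqrt(5)*y/2) + C4*cos(sqrt(5)*y/2))*exp(sqrt(5)*y/2)


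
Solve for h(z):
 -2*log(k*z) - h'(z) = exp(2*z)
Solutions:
 h(z) = C1 - 2*z*log(k*z) + 2*z - exp(2*z)/2


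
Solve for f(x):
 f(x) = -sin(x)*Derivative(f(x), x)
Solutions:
 f(x) = C1*sqrt(cos(x) + 1)/sqrt(cos(x) - 1)


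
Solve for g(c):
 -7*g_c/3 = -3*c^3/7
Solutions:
 g(c) = C1 + 9*c^4/196


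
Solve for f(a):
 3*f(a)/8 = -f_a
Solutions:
 f(a) = C1*exp(-3*a/8)


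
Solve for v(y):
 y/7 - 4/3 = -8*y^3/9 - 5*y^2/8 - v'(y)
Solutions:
 v(y) = C1 - 2*y^4/9 - 5*y^3/24 - y^2/14 + 4*y/3


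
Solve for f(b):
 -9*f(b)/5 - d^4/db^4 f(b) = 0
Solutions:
 f(b) = (C1*sin(5^(3/4)*sqrt(6)*b/10) + C2*cos(5^(3/4)*sqrt(6)*b/10))*exp(-5^(3/4)*sqrt(6)*b/10) + (C3*sin(5^(3/4)*sqrt(6)*b/10) + C4*cos(5^(3/4)*sqrt(6)*b/10))*exp(5^(3/4)*sqrt(6)*b/10)


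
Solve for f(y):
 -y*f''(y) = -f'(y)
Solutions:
 f(y) = C1 + C2*y^2


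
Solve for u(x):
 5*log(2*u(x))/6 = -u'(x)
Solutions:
 6*Integral(1/(log(_y) + log(2)), (_y, u(x)))/5 = C1 - x


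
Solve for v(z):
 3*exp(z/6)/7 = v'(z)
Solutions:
 v(z) = C1 + 18*exp(z/6)/7


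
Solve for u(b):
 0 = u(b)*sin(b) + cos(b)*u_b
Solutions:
 u(b) = C1*cos(b)


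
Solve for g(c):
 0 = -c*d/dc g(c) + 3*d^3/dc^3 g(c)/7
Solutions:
 g(c) = C1 + Integral(C2*airyai(3^(2/3)*7^(1/3)*c/3) + C3*airybi(3^(2/3)*7^(1/3)*c/3), c)


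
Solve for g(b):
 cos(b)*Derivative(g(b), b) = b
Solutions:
 g(b) = C1 + Integral(b/cos(b), b)


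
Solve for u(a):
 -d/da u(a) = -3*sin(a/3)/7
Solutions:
 u(a) = C1 - 9*cos(a/3)/7


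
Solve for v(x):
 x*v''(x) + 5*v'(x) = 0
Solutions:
 v(x) = C1 + C2/x^4


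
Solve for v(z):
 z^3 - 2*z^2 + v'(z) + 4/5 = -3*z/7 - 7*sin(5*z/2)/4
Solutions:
 v(z) = C1 - z^4/4 + 2*z^3/3 - 3*z^2/14 - 4*z/5 + 7*cos(5*z/2)/10


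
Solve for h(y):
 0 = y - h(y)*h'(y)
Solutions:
 h(y) = -sqrt(C1 + y^2)
 h(y) = sqrt(C1 + y^2)


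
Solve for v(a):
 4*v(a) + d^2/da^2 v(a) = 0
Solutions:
 v(a) = C1*sin(2*a) + C2*cos(2*a)


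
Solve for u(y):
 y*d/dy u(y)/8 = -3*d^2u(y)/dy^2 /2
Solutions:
 u(y) = C1 + C2*erf(sqrt(6)*y/12)


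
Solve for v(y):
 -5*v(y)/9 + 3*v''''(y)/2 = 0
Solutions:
 v(y) = C1*exp(-30^(1/4)*y/3) + C2*exp(30^(1/4)*y/3) + C3*sin(30^(1/4)*y/3) + C4*cos(30^(1/4)*y/3)


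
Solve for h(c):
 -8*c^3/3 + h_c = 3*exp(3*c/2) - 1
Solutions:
 h(c) = C1 + 2*c^4/3 - c + 2*exp(3*c/2)


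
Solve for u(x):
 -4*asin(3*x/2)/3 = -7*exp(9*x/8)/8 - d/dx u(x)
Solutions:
 u(x) = C1 + 4*x*asin(3*x/2)/3 + 4*sqrt(4 - 9*x^2)/9 - 7*exp(9*x/8)/9


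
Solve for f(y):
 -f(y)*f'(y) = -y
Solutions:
 f(y) = -sqrt(C1 + y^2)
 f(y) = sqrt(C1 + y^2)


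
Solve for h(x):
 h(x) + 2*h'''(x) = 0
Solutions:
 h(x) = C3*exp(-2^(2/3)*x/2) + (C1*sin(2^(2/3)*sqrt(3)*x/4) + C2*cos(2^(2/3)*sqrt(3)*x/4))*exp(2^(2/3)*x/4)


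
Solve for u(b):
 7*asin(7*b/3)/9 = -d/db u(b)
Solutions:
 u(b) = C1 - 7*b*asin(7*b/3)/9 - sqrt(9 - 49*b^2)/9


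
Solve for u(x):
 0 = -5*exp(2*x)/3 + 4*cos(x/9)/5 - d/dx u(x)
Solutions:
 u(x) = C1 - 5*exp(2*x)/6 + 36*sin(x/9)/5


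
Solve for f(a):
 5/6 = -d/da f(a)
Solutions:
 f(a) = C1 - 5*a/6


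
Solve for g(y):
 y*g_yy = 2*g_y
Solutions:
 g(y) = C1 + C2*y^3


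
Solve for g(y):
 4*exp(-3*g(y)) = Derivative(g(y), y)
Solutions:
 g(y) = log(C1 + 12*y)/3
 g(y) = log((-3^(1/3) - 3^(5/6)*I)*(C1 + 4*y)^(1/3)/2)
 g(y) = log((-3^(1/3) + 3^(5/6)*I)*(C1 + 4*y)^(1/3)/2)


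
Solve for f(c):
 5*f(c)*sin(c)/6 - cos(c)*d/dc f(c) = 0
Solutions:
 f(c) = C1/cos(c)^(5/6)


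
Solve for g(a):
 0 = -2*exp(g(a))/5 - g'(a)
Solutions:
 g(a) = log(1/(C1 + 2*a)) + log(5)


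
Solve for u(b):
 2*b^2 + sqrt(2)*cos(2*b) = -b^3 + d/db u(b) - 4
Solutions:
 u(b) = C1 + b^4/4 + 2*b^3/3 + 4*b + sqrt(2)*sin(2*b)/2


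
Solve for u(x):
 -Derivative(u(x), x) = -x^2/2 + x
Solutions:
 u(x) = C1 + x^3/6 - x^2/2


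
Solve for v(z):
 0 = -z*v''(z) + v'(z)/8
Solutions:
 v(z) = C1 + C2*z^(9/8)


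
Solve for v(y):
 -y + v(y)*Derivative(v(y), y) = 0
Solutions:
 v(y) = -sqrt(C1 + y^2)
 v(y) = sqrt(C1 + y^2)


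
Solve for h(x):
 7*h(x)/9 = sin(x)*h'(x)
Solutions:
 h(x) = C1*(cos(x) - 1)^(7/18)/(cos(x) + 1)^(7/18)


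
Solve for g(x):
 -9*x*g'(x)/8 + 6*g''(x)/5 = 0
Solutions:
 g(x) = C1 + C2*erfi(sqrt(30)*x/8)


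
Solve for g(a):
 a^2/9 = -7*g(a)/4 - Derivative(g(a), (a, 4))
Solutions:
 g(a) = -4*a^2/63 + (C1*sin(7^(1/4)*a/2) + C2*cos(7^(1/4)*a/2))*exp(-7^(1/4)*a/2) + (C3*sin(7^(1/4)*a/2) + C4*cos(7^(1/4)*a/2))*exp(7^(1/4)*a/2)


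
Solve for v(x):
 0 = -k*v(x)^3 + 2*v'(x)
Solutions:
 v(x) = -sqrt(-1/(C1 + k*x))
 v(x) = sqrt(-1/(C1 + k*x))


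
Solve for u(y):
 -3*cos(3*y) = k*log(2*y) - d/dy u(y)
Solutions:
 u(y) = C1 + k*y*(log(y) - 1) + k*y*log(2) + sin(3*y)


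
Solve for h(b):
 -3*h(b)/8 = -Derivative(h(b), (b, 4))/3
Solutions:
 h(b) = C1*exp(-2^(1/4)*sqrt(3)*b/2) + C2*exp(2^(1/4)*sqrt(3)*b/2) + C3*sin(2^(1/4)*sqrt(3)*b/2) + C4*cos(2^(1/4)*sqrt(3)*b/2)


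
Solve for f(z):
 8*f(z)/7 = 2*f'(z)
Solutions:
 f(z) = C1*exp(4*z/7)


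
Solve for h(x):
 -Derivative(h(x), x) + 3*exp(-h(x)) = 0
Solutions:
 h(x) = log(C1 + 3*x)


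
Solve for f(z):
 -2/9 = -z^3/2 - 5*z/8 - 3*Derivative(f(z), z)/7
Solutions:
 f(z) = C1 - 7*z^4/24 - 35*z^2/48 + 14*z/27


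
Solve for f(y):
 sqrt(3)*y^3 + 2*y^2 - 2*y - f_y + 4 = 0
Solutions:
 f(y) = C1 + sqrt(3)*y^4/4 + 2*y^3/3 - y^2 + 4*y


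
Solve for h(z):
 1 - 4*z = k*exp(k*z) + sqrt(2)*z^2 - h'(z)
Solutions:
 h(z) = C1 + sqrt(2)*z^3/3 + 2*z^2 - z + exp(k*z)


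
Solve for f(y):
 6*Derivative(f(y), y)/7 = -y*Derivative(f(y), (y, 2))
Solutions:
 f(y) = C1 + C2*y^(1/7)


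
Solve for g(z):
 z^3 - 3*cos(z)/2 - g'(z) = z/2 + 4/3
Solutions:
 g(z) = C1 + z^4/4 - z^2/4 - 4*z/3 - 3*sin(z)/2


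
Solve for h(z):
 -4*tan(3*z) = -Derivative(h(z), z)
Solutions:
 h(z) = C1 - 4*log(cos(3*z))/3


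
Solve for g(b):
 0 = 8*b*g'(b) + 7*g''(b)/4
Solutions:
 g(b) = C1 + C2*erf(4*sqrt(7)*b/7)


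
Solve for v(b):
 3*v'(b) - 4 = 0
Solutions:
 v(b) = C1 + 4*b/3


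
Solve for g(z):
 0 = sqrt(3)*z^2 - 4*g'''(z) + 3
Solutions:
 g(z) = C1 + C2*z + C3*z^2 + sqrt(3)*z^5/240 + z^3/8


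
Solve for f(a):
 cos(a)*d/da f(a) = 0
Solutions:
 f(a) = C1


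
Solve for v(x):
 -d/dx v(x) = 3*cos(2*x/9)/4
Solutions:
 v(x) = C1 - 27*sin(2*x/9)/8


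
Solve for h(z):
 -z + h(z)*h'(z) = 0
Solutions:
 h(z) = -sqrt(C1 + z^2)
 h(z) = sqrt(C1 + z^2)


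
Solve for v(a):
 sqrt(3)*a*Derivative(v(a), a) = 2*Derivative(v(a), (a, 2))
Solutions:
 v(a) = C1 + C2*erfi(3^(1/4)*a/2)


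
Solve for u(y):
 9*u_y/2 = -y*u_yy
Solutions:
 u(y) = C1 + C2/y^(7/2)


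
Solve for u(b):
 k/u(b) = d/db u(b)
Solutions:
 u(b) = -sqrt(C1 + 2*b*k)
 u(b) = sqrt(C1 + 2*b*k)


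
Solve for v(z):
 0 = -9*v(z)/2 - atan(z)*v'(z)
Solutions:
 v(z) = C1*exp(-9*Integral(1/atan(z), z)/2)


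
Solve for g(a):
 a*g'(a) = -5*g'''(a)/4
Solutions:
 g(a) = C1 + Integral(C2*airyai(-10^(2/3)*a/5) + C3*airybi(-10^(2/3)*a/5), a)


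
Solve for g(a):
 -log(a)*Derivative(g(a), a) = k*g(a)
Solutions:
 g(a) = C1*exp(-k*li(a))


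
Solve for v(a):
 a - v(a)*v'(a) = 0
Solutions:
 v(a) = -sqrt(C1 + a^2)
 v(a) = sqrt(C1 + a^2)


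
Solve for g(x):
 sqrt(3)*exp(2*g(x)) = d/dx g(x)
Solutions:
 g(x) = log(-sqrt(-1/(C1 + sqrt(3)*x))) - log(2)/2
 g(x) = log(-1/(C1 + sqrt(3)*x))/2 - log(2)/2


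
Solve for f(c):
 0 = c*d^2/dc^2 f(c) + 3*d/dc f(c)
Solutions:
 f(c) = C1 + C2/c^2


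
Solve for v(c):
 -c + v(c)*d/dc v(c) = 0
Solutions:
 v(c) = -sqrt(C1 + c^2)
 v(c) = sqrt(C1 + c^2)


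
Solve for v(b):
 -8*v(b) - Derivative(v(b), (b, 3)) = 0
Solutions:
 v(b) = C3*exp(-2*b) + (C1*sin(sqrt(3)*b) + C2*cos(sqrt(3)*b))*exp(b)


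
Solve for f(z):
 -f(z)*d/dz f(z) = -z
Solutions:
 f(z) = -sqrt(C1 + z^2)
 f(z) = sqrt(C1 + z^2)


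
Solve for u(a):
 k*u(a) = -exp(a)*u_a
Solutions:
 u(a) = C1*exp(k*exp(-a))


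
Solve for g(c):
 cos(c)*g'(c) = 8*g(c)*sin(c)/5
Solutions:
 g(c) = C1/cos(c)^(8/5)


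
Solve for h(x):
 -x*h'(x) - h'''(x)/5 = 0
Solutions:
 h(x) = C1 + Integral(C2*airyai(-5^(1/3)*x) + C3*airybi(-5^(1/3)*x), x)


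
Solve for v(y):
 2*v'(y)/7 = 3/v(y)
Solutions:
 v(y) = -sqrt(C1 + 21*y)
 v(y) = sqrt(C1 + 21*y)


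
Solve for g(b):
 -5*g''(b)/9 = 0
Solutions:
 g(b) = C1 + C2*b


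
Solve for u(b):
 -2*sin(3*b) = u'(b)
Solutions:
 u(b) = C1 + 2*cos(3*b)/3


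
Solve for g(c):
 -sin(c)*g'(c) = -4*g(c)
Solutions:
 g(c) = C1*(cos(c)^2 - 2*cos(c) + 1)/(cos(c)^2 + 2*cos(c) + 1)


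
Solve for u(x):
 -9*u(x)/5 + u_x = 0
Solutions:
 u(x) = C1*exp(9*x/5)


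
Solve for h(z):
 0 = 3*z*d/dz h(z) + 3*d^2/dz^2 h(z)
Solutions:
 h(z) = C1 + C2*erf(sqrt(2)*z/2)


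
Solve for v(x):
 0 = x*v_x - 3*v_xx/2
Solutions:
 v(x) = C1 + C2*erfi(sqrt(3)*x/3)


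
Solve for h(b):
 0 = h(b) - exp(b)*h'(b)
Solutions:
 h(b) = C1*exp(-exp(-b))


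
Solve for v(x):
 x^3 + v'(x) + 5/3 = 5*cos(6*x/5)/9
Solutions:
 v(x) = C1 - x^4/4 - 5*x/3 + 25*sin(6*x/5)/54


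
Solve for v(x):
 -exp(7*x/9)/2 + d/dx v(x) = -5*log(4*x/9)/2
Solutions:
 v(x) = C1 - 5*x*log(x)/2 + x*(-5*log(2) + 5/2 + 5*log(3)) + 9*exp(7*x/9)/14


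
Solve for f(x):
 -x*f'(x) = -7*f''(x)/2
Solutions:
 f(x) = C1 + C2*erfi(sqrt(7)*x/7)


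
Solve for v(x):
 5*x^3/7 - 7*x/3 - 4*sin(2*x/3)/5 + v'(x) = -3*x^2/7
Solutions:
 v(x) = C1 - 5*x^4/28 - x^3/7 + 7*x^2/6 - 6*cos(2*x/3)/5


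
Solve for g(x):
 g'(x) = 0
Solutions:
 g(x) = C1


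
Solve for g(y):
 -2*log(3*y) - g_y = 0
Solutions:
 g(y) = C1 - 2*y*log(y) - y*log(9) + 2*y


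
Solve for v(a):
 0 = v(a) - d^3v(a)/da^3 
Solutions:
 v(a) = C3*exp(a) + (C1*sin(sqrt(3)*a/2) + C2*cos(sqrt(3)*a/2))*exp(-a/2)


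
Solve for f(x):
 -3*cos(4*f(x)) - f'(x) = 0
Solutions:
 f(x) = -asin((C1 + exp(24*x))/(C1 - exp(24*x)))/4 + pi/4
 f(x) = asin((C1 + exp(24*x))/(C1 - exp(24*x)))/4


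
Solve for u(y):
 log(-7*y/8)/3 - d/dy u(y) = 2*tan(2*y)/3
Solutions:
 u(y) = C1 + y*log(-y)/3 - y*log(2) - y/3 + y*log(7)/3 + log(cos(2*y))/3


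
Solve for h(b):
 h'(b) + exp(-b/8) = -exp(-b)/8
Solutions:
 h(b) = C1 + exp(-b)/8 + 8*exp(-b/8)


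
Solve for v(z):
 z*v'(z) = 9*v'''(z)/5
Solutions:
 v(z) = C1 + Integral(C2*airyai(15^(1/3)*z/3) + C3*airybi(15^(1/3)*z/3), z)


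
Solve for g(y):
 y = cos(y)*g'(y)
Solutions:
 g(y) = C1 + Integral(y/cos(y), y)


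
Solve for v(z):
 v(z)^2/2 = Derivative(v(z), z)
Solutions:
 v(z) = -2/(C1 + z)


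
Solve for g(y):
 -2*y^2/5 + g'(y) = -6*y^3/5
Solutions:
 g(y) = C1 - 3*y^4/10 + 2*y^3/15


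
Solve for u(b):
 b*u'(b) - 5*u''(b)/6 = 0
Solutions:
 u(b) = C1 + C2*erfi(sqrt(15)*b/5)


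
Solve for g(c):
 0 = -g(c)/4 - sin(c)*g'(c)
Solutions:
 g(c) = C1*(cos(c) + 1)^(1/8)/(cos(c) - 1)^(1/8)


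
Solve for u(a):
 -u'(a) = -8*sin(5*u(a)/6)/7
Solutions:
 -8*a/7 + 3*log(cos(5*u(a)/6) - 1)/5 - 3*log(cos(5*u(a)/6) + 1)/5 = C1


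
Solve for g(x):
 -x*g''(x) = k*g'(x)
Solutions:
 g(x) = C1 + x^(1 - re(k))*(C2*sin(log(x)*Abs(im(k))) + C3*cos(log(x)*im(k)))


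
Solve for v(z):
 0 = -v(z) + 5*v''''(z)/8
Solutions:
 v(z) = C1*exp(-10^(3/4)*z/5) + C2*exp(10^(3/4)*z/5) + C3*sin(10^(3/4)*z/5) + C4*cos(10^(3/4)*z/5)


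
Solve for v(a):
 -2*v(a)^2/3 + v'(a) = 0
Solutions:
 v(a) = -3/(C1 + 2*a)


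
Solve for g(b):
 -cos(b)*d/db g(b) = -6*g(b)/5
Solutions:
 g(b) = C1*(sin(b) + 1)^(3/5)/(sin(b) - 1)^(3/5)


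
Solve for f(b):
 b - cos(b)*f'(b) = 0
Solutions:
 f(b) = C1 + Integral(b/cos(b), b)


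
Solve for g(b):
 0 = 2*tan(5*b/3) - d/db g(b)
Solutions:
 g(b) = C1 - 6*log(cos(5*b/3))/5


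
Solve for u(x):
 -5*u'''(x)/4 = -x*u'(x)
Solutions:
 u(x) = C1 + Integral(C2*airyai(10^(2/3)*x/5) + C3*airybi(10^(2/3)*x/5), x)


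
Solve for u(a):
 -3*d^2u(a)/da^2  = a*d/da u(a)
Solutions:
 u(a) = C1 + C2*erf(sqrt(6)*a/6)


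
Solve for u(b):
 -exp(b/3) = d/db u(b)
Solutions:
 u(b) = C1 - 3*exp(b/3)


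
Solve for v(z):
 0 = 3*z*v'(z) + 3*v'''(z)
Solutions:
 v(z) = C1 + Integral(C2*airyai(-z) + C3*airybi(-z), z)


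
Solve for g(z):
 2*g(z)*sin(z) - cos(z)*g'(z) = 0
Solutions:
 g(z) = C1/cos(z)^2


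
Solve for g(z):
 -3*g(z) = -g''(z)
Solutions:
 g(z) = C1*exp(-sqrt(3)*z) + C2*exp(sqrt(3)*z)


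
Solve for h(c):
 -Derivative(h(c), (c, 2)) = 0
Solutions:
 h(c) = C1 + C2*c


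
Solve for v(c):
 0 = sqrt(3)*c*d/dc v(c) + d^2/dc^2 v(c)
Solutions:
 v(c) = C1 + C2*erf(sqrt(2)*3^(1/4)*c/2)


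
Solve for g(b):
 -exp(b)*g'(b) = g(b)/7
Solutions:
 g(b) = C1*exp(exp(-b)/7)


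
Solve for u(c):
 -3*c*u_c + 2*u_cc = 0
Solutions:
 u(c) = C1 + C2*erfi(sqrt(3)*c/2)


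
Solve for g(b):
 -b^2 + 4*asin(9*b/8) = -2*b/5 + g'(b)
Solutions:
 g(b) = C1 - b^3/3 + b^2/5 + 4*b*asin(9*b/8) + 4*sqrt(64 - 81*b^2)/9


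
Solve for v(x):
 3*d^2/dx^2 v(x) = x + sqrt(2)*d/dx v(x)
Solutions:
 v(x) = C1 + C2*exp(sqrt(2)*x/3) - sqrt(2)*x^2/4 - 3*x/2


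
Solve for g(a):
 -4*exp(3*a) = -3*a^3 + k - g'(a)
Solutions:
 g(a) = C1 - 3*a^4/4 + a*k + 4*exp(3*a)/3


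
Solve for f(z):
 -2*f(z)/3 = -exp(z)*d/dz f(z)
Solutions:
 f(z) = C1*exp(-2*exp(-z)/3)


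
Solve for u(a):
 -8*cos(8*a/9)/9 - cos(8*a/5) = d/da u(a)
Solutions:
 u(a) = C1 - sin(8*a/9) - 5*sin(8*a/5)/8


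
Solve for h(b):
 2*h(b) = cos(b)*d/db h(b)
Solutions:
 h(b) = C1*(sin(b) + 1)/(sin(b) - 1)


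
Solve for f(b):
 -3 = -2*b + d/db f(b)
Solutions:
 f(b) = C1 + b^2 - 3*b


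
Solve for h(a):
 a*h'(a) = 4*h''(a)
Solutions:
 h(a) = C1 + C2*erfi(sqrt(2)*a/4)


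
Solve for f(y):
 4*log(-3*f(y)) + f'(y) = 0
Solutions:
 Integral(1/(log(-_y) + log(3)), (_y, f(y)))/4 = C1 - y


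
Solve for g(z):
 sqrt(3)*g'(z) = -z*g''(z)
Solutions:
 g(z) = C1 + C2*z^(1 - sqrt(3))


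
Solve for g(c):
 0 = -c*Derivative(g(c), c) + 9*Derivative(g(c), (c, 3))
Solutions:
 g(c) = C1 + Integral(C2*airyai(3^(1/3)*c/3) + C3*airybi(3^(1/3)*c/3), c)


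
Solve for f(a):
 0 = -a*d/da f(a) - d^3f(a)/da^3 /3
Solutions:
 f(a) = C1 + Integral(C2*airyai(-3^(1/3)*a) + C3*airybi(-3^(1/3)*a), a)


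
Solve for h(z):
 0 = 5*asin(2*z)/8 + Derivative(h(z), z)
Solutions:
 h(z) = C1 - 5*z*asin(2*z)/8 - 5*sqrt(1 - 4*z^2)/16


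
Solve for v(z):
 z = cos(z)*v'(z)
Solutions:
 v(z) = C1 + Integral(z/cos(z), z)


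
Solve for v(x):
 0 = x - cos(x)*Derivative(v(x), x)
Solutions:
 v(x) = C1 + Integral(x/cos(x), x)


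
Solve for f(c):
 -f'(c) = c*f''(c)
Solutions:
 f(c) = C1 + C2*log(c)


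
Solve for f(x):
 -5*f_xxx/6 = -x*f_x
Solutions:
 f(x) = C1 + Integral(C2*airyai(5^(2/3)*6^(1/3)*x/5) + C3*airybi(5^(2/3)*6^(1/3)*x/5), x)


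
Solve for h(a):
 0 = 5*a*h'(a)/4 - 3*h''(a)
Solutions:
 h(a) = C1 + C2*erfi(sqrt(30)*a/12)


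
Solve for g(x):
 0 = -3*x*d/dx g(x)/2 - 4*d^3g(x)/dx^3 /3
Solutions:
 g(x) = C1 + Integral(C2*airyai(-3^(2/3)*x/2) + C3*airybi(-3^(2/3)*x/2), x)


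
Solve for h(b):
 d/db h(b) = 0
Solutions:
 h(b) = C1


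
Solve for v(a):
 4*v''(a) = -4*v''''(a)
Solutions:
 v(a) = C1 + C2*a + C3*sin(a) + C4*cos(a)


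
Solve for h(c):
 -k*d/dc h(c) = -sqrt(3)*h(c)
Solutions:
 h(c) = C1*exp(sqrt(3)*c/k)


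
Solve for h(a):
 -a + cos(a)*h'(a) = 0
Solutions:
 h(a) = C1 + Integral(a/cos(a), a)


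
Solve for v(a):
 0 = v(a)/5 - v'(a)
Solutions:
 v(a) = C1*exp(a/5)


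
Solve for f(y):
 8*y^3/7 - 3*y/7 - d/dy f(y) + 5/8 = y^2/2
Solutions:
 f(y) = C1 + 2*y^4/7 - y^3/6 - 3*y^2/14 + 5*y/8


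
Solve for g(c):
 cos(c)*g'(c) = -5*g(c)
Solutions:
 g(c) = C1*sqrt(sin(c) - 1)*(sin(c)^2 - 2*sin(c) + 1)/(sqrt(sin(c) + 1)*(sin(c)^2 + 2*sin(c) + 1))


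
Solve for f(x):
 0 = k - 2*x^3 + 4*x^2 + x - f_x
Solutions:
 f(x) = C1 + k*x - x^4/2 + 4*x^3/3 + x^2/2


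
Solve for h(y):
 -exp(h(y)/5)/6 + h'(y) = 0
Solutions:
 h(y) = 5*log(-1/(C1 + y)) + 5*log(30)


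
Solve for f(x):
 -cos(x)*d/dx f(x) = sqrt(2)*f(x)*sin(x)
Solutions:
 f(x) = C1*cos(x)^(sqrt(2))


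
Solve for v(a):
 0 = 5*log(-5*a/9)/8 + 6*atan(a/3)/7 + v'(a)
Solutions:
 v(a) = C1 - 5*a*log(-a)/8 - 6*a*atan(a/3)/7 - 5*a*log(5)/8 + 5*a/8 + 5*a*log(3)/4 + 9*log(a^2 + 9)/7


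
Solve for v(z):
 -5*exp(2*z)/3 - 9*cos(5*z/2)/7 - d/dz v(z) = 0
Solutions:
 v(z) = C1 - 5*exp(2*z)/6 - 18*sin(5*z/2)/35


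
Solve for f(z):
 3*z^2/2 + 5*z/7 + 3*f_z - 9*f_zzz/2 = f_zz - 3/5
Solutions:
 f(z) = C1 + C2*exp(z*(-1 + sqrt(55))/9) + C3*exp(-z*(1 + sqrt(55))/9) - z^3/6 - 2*z^2/7 - 397*z/210


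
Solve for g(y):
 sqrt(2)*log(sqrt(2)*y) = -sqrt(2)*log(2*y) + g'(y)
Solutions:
 g(y) = C1 + 2*sqrt(2)*y*log(y) - 2*sqrt(2)*y + 3*sqrt(2)*y*log(2)/2


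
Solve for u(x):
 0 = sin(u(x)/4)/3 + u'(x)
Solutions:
 x/3 + 2*log(cos(u(x)/4) - 1) - 2*log(cos(u(x)/4) + 1) = C1


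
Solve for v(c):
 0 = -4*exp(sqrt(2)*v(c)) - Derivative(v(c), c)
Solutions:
 v(c) = sqrt(2)*(2*log(1/(C1 + 4*c)) - log(2))/4


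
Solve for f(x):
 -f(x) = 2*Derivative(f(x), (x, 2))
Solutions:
 f(x) = C1*sin(sqrt(2)*x/2) + C2*cos(sqrt(2)*x/2)


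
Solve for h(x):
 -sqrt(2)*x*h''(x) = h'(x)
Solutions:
 h(x) = C1 + C2*x^(1 - sqrt(2)/2)


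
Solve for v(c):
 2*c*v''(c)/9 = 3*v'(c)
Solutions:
 v(c) = C1 + C2*c^(29/2)


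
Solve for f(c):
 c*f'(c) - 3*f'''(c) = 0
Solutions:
 f(c) = C1 + Integral(C2*airyai(3^(2/3)*c/3) + C3*airybi(3^(2/3)*c/3), c)


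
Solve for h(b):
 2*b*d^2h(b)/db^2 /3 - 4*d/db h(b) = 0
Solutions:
 h(b) = C1 + C2*b^7


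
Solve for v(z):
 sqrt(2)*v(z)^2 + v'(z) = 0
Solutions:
 v(z) = 1/(C1 + sqrt(2)*z)


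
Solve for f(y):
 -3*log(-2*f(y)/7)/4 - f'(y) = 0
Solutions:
 4*Integral(1/(log(-_y) - log(7) + log(2)), (_y, f(y)))/3 = C1 - y


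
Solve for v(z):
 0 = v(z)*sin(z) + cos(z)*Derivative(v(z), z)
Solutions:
 v(z) = C1*cos(z)


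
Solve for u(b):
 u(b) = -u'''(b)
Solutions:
 u(b) = C3*exp(-b) + (C1*sin(sqrt(3)*b/2) + C2*cos(sqrt(3)*b/2))*exp(b/2)


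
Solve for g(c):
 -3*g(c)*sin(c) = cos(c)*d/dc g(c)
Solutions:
 g(c) = C1*cos(c)^3


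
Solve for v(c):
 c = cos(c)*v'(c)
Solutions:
 v(c) = C1 + Integral(c/cos(c), c)


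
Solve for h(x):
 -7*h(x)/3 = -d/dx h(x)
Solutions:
 h(x) = C1*exp(7*x/3)


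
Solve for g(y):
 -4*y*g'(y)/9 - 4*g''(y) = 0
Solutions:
 g(y) = C1 + C2*erf(sqrt(2)*y/6)


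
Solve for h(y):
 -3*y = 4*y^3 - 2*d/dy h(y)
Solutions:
 h(y) = C1 + y^4/2 + 3*y^2/4


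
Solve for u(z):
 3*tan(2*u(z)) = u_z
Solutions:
 u(z) = -asin(C1*exp(6*z))/2 + pi/2
 u(z) = asin(C1*exp(6*z))/2


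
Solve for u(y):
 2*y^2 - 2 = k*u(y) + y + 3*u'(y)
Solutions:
 u(y) = C1*exp(-k*y/3) + 2*y^2/k - y/k - 2/k - 12*y/k^2 + 3/k^2 + 36/k^3


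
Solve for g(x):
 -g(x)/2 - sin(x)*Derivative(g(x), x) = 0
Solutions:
 g(x) = C1*(cos(x) + 1)^(1/4)/(cos(x) - 1)^(1/4)


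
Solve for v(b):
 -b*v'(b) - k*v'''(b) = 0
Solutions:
 v(b) = C1 + Integral(C2*airyai(b*(-1/k)^(1/3)) + C3*airybi(b*(-1/k)^(1/3)), b)


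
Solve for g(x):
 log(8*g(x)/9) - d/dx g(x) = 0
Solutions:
 -Integral(1/(log(_y) - 2*log(3) + 3*log(2)), (_y, g(x))) = C1 - x


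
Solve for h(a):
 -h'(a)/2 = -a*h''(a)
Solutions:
 h(a) = C1 + C2*a^(3/2)


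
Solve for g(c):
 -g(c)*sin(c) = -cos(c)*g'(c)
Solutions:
 g(c) = C1/cos(c)


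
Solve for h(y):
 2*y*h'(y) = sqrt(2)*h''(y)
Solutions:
 h(y) = C1 + C2*erfi(2^(3/4)*y/2)


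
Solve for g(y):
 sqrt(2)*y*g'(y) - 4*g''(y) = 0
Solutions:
 g(y) = C1 + C2*erfi(2^(3/4)*y/4)


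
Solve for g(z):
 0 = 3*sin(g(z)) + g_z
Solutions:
 g(z) = -acos((-C1 - exp(6*z))/(C1 - exp(6*z))) + 2*pi
 g(z) = acos((-C1 - exp(6*z))/(C1 - exp(6*z)))


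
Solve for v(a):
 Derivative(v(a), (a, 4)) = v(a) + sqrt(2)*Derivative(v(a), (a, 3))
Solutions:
 v(a) = C1*exp(a*(-sqrt(6)*sqrt(-8*3^(2/3)/(-9 + sqrt(273))^(1/3) + 3 + 2*3^(1/3)*(-9 + sqrt(273))^(1/3)) + 3*sqrt(2))/12)*sin(a*sqrt(-4*3^(2/3)/(3*(-9 + sqrt(273))^(1/3)) - 1 + 3^(1/3)*(-9 + sqrt(273))^(1/3)/3 + sqrt(3)/sqrt(-8*3^(2/3)/(-9 + sqrt(273))^(1/3) + 3 + 2*3^(1/3)*(-9 + sqrt(273))^(1/3)))/2) + C2*exp(a*(-sqrt(6)*sqrt(-8*3^(2/3)/(-9 + sqrt(273))^(1/3) + 3 + 2*3^(1/3)*(-9 + sqrt(273))^(1/3)) + 3*sqrt(2))/12)*cos(a*sqrt(-4*3^(2/3)/(3*(-9 + sqrt(273))^(1/3)) - 1 + 3^(1/3)*(-9 + sqrt(273))^(1/3)/3 + sqrt(3)/sqrt(-8*3^(2/3)/(-9 + sqrt(273))^(1/3) + 3 + 2*3^(1/3)*(-9 + sqrt(273))^(1/3)))/2) + C3*exp(a*(sqrt(6)*sqrt(-8*3^(2/3)/(-9 + sqrt(273))^(1/3) + 3 + 2*3^(1/3)*(-9 + sqrt(273))^(1/3)) + 3*sqrt(2) + 6*sqrt(-3^(1/3)*(-9 + sqrt(273))^(1/3)/3 + 1 + 4*3^(2/3)/(3*(-9 + sqrt(273))^(1/3)) + sqrt(3)/sqrt(-8*3^(2/3)/(-9 + sqrt(273))^(1/3) + 3 + 2*3^(1/3)*(-9 + sqrt(273))^(1/3))))/12) + C4*exp(a*(-6*sqrt(-3^(1/3)*(-9 + sqrt(273))^(1/3)/3 + 1 + 4*3^(2/3)/(3*(-9 + sqrt(273))^(1/3)) + sqrt(3)/sqrt(-8*3^(2/3)/(-9 + sqrt(273))^(1/3) + 3 + 2*3^(1/3)*(-9 + sqrt(273))^(1/3))) + sqrt(6)*sqrt(-8*3^(2/3)/(-9 + sqrt(273))^(1/3) + 3 + 2*3^(1/3)*(-9 + sqrt(273))^(1/3)) + 3*sqrt(2))/12)


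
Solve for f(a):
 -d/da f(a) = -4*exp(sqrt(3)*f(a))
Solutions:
 f(a) = sqrt(3)*(2*log(-1/(C1 + 4*a)) - log(3))/6


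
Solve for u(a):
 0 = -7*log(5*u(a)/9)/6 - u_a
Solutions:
 -6*Integral(1/(-log(_y) - log(5) + 2*log(3)), (_y, u(a)))/7 = C1 - a


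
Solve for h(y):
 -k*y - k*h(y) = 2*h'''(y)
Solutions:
 h(y) = C1*exp(2^(2/3)*y*(-k)^(1/3)/2) + C2*exp(2^(2/3)*y*(-k)^(1/3)*(-1 + sqrt(3)*I)/4) + C3*exp(-2^(2/3)*y*(-k)^(1/3)*(1 + sqrt(3)*I)/4) - y


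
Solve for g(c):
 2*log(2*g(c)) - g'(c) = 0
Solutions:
 -Integral(1/(log(_y) + log(2)), (_y, g(c)))/2 = C1 - c


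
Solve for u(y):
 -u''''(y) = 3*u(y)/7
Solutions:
 u(y) = (C1*sin(sqrt(2)*3^(1/4)*7^(3/4)*y/14) + C2*cos(sqrt(2)*3^(1/4)*7^(3/4)*y/14))*exp(-sqrt(2)*3^(1/4)*7^(3/4)*y/14) + (C3*sin(sqrt(2)*3^(1/4)*7^(3/4)*y/14) + C4*cos(sqrt(2)*3^(1/4)*7^(3/4)*y/14))*exp(sqrt(2)*3^(1/4)*7^(3/4)*y/14)


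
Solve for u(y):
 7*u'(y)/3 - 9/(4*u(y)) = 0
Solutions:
 u(y) = -sqrt(C1 + 378*y)/14
 u(y) = sqrt(C1 + 378*y)/14


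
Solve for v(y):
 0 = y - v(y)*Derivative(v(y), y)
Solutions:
 v(y) = -sqrt(C1 + y^2)
 v(y) = sqrt(C1 + y^2)


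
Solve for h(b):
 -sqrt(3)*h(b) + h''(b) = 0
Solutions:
 h(b) = C1*exp(-3^(1/4)*b) + C2*exp(3^(1/4)*b)


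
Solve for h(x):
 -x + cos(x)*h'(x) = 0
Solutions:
 h(x) = C1 + Integral(x/cos(x), x)


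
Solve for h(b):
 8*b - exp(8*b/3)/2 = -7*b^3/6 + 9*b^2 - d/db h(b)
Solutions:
 h(b) = C1 - 7*b^4/24 + 3*b^3 - 4*b^2 + 3*exp(8*b/3)/16


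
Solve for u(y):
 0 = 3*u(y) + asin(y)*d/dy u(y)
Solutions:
 u(y) = C1*exp(-3*Integral(1/asin(y), y))


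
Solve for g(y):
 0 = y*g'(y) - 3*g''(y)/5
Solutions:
 g(y) = C1 + C2*erfi(sqrt(30)*y/6)


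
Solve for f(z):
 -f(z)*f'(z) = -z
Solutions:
 f(z) = -sqrt(C1 + z^2)
 f(z) = sqrt(C1 + z^2)


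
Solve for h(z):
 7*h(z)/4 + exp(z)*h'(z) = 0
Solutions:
 h(z) = C1*exp(7*exp(-z)/4)


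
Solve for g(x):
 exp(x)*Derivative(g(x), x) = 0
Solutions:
 g(x) = C1


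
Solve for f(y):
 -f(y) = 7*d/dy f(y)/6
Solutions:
 f(y) = C1*exp(-6*y/7)


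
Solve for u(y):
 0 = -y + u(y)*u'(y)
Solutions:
 u(y) = -sqrt(C1 + y^2)
 u(y) = sqrt(C1 + y^2)


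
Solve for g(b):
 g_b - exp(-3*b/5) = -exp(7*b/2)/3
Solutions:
 g(b) = C1 - 2*exp(7*b/2)/21 - 5*exp(-3*b/5)/3


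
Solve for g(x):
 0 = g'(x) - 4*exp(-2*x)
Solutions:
 g(x) = C1 - 2*exp(-2*x)


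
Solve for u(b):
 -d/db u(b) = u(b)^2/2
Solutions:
 u(b) = 2/(C1 + b)


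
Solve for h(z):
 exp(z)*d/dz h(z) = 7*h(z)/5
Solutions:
 h(z) = C1*exp(-7*exp(-z)/5)


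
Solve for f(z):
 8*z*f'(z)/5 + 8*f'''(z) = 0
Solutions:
 f(z) = C1 + Integral(C2*airyai(-5^(2/3)*z/5) + C3*airybi(-5^(2/3)*z/5), z)


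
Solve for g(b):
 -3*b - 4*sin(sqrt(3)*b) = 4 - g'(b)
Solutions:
 g(b) = C1 + 3*b^2/2 + 4*b - 4*sqrt(3)*cos(sqrt(3)*b)/3


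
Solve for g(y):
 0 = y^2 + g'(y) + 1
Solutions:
 g(y) = C1 - y^3/3 - y


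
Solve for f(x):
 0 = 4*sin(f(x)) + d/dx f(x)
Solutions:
 f(x) = -acos((-C1 - exp(8*x))/(C1 - exp(8*x))) + 2*pi
 f(x) = acos((-C1 - exp(8*x))/(C1 - exp(8*x)))


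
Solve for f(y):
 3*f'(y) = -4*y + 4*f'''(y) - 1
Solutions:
 f(y) = C1 + C2*exp(-sqrt(3)*y/2) + C3*exp(sqrt(3)*y/2) - 2*y^2/3 - y/3


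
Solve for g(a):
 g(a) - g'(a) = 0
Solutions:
 g(a) = C1*exp(a)


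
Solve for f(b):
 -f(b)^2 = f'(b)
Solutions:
 f(b) = 1/(C1 + b)


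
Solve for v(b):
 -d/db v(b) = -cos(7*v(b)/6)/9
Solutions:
 -b/9 - 3*log(sin(7*v(b)/6) - 1)/7 + 3*log(sin(7*v(b)/6) + 1)/7 = C1


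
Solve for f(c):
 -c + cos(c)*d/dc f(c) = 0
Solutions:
 f(c) = C1 + Integral(c/cos(c), c)


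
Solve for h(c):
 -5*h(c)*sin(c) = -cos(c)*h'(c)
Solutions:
 h(c) = C1/cos(c)^5


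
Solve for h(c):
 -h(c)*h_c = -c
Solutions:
 h(c) = -sqrt(C1 + c^2)
 h(c) = sqrt(C1 + c^2)


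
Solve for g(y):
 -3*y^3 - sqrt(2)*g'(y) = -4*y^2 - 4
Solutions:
 g(y) = C1 - 3*sqrt(2)*y^4/8 + 2*sqrt(2)*y^3/3 + 2*sqrt(2)*y


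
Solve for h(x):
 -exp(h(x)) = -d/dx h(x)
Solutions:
 h(x) = log(-1/(C1 + x))


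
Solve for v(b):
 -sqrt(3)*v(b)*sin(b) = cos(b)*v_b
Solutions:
 v(b) = C1*cos(b)^(sqrt(3))


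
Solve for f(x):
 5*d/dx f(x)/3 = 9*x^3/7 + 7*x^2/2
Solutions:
 f(x) = C1 + 27*x^4/140 + 7*x^3/10


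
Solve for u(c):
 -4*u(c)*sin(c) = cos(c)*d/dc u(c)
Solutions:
 u(c) = C1*cos(c)^4


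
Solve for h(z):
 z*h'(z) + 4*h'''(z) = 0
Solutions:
 h(z) = C1 + Integral(C2*airyai(-2^(1/3)*z/2) + C3*airybi(-2^(1/3)*z/2), z)


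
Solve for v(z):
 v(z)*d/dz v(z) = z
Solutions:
 v(z) = -sqrt(C1 + z^2)
 v(z) = sqrt(C1 + z^2)


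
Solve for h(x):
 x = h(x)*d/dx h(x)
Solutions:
 h(x) = -sqrt(C1 + x^2)
 h(x) = sqrt(C1 + x^2)


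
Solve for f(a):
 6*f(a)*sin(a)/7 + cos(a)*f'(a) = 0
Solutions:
 f(a) = C1*cos(a)^(6/7)


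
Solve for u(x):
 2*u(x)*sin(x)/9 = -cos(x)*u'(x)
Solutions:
 u(x) = C1*cos(x)^(2/9)


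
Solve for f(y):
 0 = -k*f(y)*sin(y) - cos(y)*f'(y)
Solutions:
 f(y) = C1*exp(k*log(cos(y)))


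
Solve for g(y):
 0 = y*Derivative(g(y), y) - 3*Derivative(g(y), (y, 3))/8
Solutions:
 g(y) = C1 + Integral(C2*airyai(2*3^(2/3)*y/3) + C3*airybi(2*3^(2/3)*y/3), y)
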